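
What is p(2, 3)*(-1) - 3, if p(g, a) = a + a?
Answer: -9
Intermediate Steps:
p(g, a) = 2*a
p(2, 3)*(-1) - 3 = (2*3)*(-1) - 3 = 6*(-1) - 3 = -6 - 3 = -9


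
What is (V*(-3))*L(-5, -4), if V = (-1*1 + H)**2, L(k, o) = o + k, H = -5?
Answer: 972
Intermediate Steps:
L(k, o) = k + o
V = 36 (V = (-1*1 - 5)**2 = (-1 - 5)**2 = (-6)**2 = 36)
(V*(-3))*L(-5, -4) = (36*(-3))*(-5 - 4) = -108*(-9) = 972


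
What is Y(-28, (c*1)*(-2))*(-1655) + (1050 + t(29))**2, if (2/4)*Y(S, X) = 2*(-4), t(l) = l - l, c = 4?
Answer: 1128980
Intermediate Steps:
t(l) = 0
Y(S, X) = -16 (Y(S, X) = 2*(2*(-4)) = 2*(-8) = -16)
Y(-28, (c*1)*(-2))*(-1655) + (1050 + t(29))**2 = -16*(-1655) + (1050 + 0)**2 = 26480 + 1050**2 = 26480 + 1102500 = 1128980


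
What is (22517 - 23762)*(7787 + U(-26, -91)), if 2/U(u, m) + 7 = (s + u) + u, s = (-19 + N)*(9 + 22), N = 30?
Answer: -455656720/47 ≈ -9.6948e+6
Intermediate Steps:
s = 341 (s = (-19 + 30)*(9 + 22) = 11*31 = 341)
U(u, m) = 2/(334 + 2*u) (U(u, m) = 2/(-7 + ((341 + u) + u)) = 2/(-7 + (341 + 2*u)) = 2/(334 + 2*u))
(22517 - 23762)*(7787 + U(-26, -91)) = (22517 - 23762)*(7787 + 1/(167 - 26)) = -1245*(7787 + 1/141) = -1245*1097968/141 = -455656720/47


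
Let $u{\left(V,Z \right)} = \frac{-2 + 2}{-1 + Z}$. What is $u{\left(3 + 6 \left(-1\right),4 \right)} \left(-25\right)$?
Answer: $0$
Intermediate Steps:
$u{\left(V,Z \right)} = 0$ ($u{\left(V,Z \right)} = \frac{0}{-1 + Z} = 0$)
$u{\left(3 + 6 \left(-1\right),4 \right)} \left(-25\right) = 0 \left(-25\right) = 0$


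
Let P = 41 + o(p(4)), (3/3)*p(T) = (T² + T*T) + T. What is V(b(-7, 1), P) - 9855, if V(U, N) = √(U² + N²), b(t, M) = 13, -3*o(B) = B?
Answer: -9855 + √1010 ≈ -9823.2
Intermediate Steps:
p(T) = T + 2*T² (p(T) = (T² + T*T) + T = (T² + T²) + T = 2*T² + T = T + 2*T²)
o(B) = -B/3
P = 29 (P = 41 - 4*(1 + 2*4)/3 = 41 - 4*(1 + 8)/3 = 41 - 4*9/3 = 41 - ⅓*36 = 41 - 12 = 29)
V(U, N) = √(N² + U²)
V(b(-7, 1), P) - 9855 = √(29² + 13²) - 9855 = √(841 + 169) - 9855 = √1010 - 9855 = -9855 + √1010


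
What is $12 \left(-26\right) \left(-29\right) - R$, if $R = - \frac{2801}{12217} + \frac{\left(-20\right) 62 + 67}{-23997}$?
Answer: $\frac{2449369576}{270703} \approx 9048.2$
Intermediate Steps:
$R = - \frac{48832}{270703}$ ($R = \left(-2801\right) \frac{1}{12217} + \left(-1240 + 67\right) \left(- \frac{1}{23997}\right) = - \frac{2801}{12217} - - \frac{391}{7999} = - \frac{2801}{12217} + \frac{391}{7999} = - \frac{48832}{270703} \approx -0.18039$)
$12 \left(-26\right) \left(-29\right) - R = 12 \left(-26\right) \left(-29\right) - - \frac{48832}{270703} = \left(-312\right) \left(-29\right) + \frac{48832}{270703} = 9048 + \frac{48832}{270703} = \frac{2449369576}{270703}$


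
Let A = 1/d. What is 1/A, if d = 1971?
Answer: 1971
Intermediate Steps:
A = 1/1971 ≈ 0.00050736
1/A = 1/(1/1971) = 1971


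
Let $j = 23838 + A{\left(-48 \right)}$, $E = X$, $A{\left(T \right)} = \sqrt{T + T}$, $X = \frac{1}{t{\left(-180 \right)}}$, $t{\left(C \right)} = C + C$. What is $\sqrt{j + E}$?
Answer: $\frac{\sqrt{85816790 + 14400 i \sqrt{6}}}{60} \approx 154.4 + 0.03173 i$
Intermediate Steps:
$t{\left(C \right)} = 2 C$
$X = - \frac{1}{360}$ ($X = \frac{1}{2 \left(-180\right)} = \frac{1}{-360} = - \frac{1}{360} \approx -0.0027778$)
$A{\left(T \right)} = \sqrt{2} \sqrt{T}$ ($A{\left(T \right)} = \sqrt{2 T} = \sqrt{2} \sqrt{T}$)
$E = - \frac{1}{360} \approx -0.0027778$
$j = 23838 + 4 i \sqrt{6}$ ($j = 23838 + \sqrt{2} \sqrt{-48} = 23838 + \sqrt{2} \cdot 4 i \sqrt{3} = 23838 + 4 i \sqrt{6} \approx 23838.0 + 9.798 i$)
$\sqrt{j + E} = \sqrt{\left(23838 + 4 i \sqrt{6}\right) - \frac{1}{360}} = \sqrt{\frac{8581679}{360} + 4 i \sqrt{6}}$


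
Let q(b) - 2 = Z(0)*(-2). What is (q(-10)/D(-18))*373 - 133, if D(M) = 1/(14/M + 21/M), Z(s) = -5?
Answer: -26509/3 ≈ -8836.3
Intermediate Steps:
D(M) = M/35 (D(M) = 1/(35/M) = M/35)
q(b) = 12 (q(b) = 2 - 5*(-2) = 2 + 10 = 12)
(q(-10)/D(-18))*373 - 133 = (12/(((1/35)*(-18))))*373 - 133 = (12/(-18/35))*373 - 133 = (12*(-35/18))*373 - 133 = -70/3*373 - 133 = -26110/3 - 133 = -26509/3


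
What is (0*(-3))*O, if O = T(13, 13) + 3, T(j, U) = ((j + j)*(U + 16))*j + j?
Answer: 0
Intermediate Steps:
T(j, U) = j + 2*j²*(16 + U) (T(j, U) = ((2*j)*(16 + U))*j + j = (2*j*(16 + U))*j + j = 2*j²*(16 + U) + j = j + 2*j²*(16 + U))
O = 9818 (O = 13*(1 + 32*13 + 2*13*13) + 3 = 13*(1 + 416 + 338) + 3 = 13*755 + 3 = 9815 + 3 = 9818)
(0*(-3))*O = (0*(-3))*9818 = 0*9818 = 0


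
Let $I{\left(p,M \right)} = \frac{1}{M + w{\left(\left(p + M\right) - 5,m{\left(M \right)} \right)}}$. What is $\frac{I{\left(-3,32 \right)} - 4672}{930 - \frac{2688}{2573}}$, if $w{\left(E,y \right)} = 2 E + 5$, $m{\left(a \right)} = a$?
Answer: $- \frac{340595729}{67722390} \approx -5.0293$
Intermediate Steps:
$w{\left(E,y \right)} = 5 + 2 E$
$I{\left(p,M \right)} = \frac{1}{-5 + 2 p + 3 M}$ ($I{\left(p,M \right)} = \frac{1}{M + \left(5 + 2 \left(\left(p + M\right) - 5\right)\right)} = \frac{1}{M + \left(5 + 2 \left(\left(M + p\right) - 5\right)\right)} = \frac{1}{M + \left(5 + 2 \left(-5 + M + p\right)\right)} = \frac{1}{M + \left(5 + \left(-10 + 2 M + 2 p\right)\right)} = \frac{1}{M + \left(-5 + 2 M + 2 p\right)} = \frac{1}{-5 + 2 p + 3 M}$)
$\frac{I{\left(-3,32 \right)} - 4672}{930 - \frac{2688}{2573}} = \frac{\frac{1}{-5 + 2 \left(-3\right) + 3 \cdot 32} - 4672}{930 - \frac{2688}{2573}} = \frac{\frac{1}{-5 - 6 + 96} - 4672}{930 - \frac{2688}{2573}} = \frac{\frac{1}{85} - 4672}{930 - \frac{2688}{2573}} = \frac{\frac{1}{85} - 4672}{\frac{2390202}{2573}} = \left(- \frac{397119}{85}\right) \frac{2573}{2390202} = - \frac{340595729}{67722390}$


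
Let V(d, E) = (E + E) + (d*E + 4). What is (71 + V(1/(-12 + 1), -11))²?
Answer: 2916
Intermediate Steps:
V(d, E) = 4 + 2*E + E*d (V(d, E) = 2*E + (E*d + 4) = 2*E + (4 + E*d) = 4 + 2*E + E*d)
(71 + V(1/(-12 + 1), -11))² = (71 + (4 + 2*(-11) - 11/(-12 + 1)))² = (71 + (4 - 22 - 11/(-11)))² = (71 + (4 - 22 - 11*(-1/11)))² = (71 + (4 - 22 + 1))² = (71 - 17)² = 54² = 2916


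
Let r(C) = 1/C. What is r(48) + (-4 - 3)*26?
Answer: -8735/48 ≈ -181.98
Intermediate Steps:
r(48) + (-4 - 3)*26 = 1/48 + (-4 - 3)*26 = 1/48 - 7*26 = 1/48 - 182 = -8735/48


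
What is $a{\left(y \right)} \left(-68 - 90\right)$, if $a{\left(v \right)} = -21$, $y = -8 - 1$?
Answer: $3318$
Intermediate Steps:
$y = -9$ ($y = -8 - 1 = -9$)
$a{\left(y \right)} \left(-68 - 90\right) = - 21 \left(-68 - 90\right) = \left(-21\right) \left(-158\right) = 3318$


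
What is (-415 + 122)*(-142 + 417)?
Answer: -80575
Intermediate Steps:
(-415 + 122)*(-142 + 417) = -293*275 = -80575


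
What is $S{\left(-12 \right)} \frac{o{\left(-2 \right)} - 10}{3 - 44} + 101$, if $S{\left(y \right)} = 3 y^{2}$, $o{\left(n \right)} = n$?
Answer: $\frac{9325}{41} \approx 227.44$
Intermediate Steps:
$S{\left(-12 \right)} \frac{o{\left(-2 \right)} - 10}{3 - 44} + 101 = 3 \left(-12\right)^{2} \frac{-2 - 10}{3 - 44} + 101 = 3 \cdot 144 \left(- \frac{12}{-41}\right) + 101 = 432 \left(\left(-12\right) \left(- \frac{1}{41}\right)\right) + 101 = 432 \cdot \frac{12}{41} + 101 = \frac{5184}{41} + 101 = \frac{9325}{41}$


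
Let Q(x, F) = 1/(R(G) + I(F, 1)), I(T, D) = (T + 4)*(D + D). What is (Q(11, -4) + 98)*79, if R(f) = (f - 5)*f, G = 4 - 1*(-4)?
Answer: 185887/24 ≈ 7745.3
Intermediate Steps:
I(T, D) = 2*D*(4 + T) (I(T, D) = (4 + T)*(2*D) = 2*D*(4 + T))
G = 8 (G = 4 + 4 = 8)
R(f) = f*(-5 + f) (R(f) = (-5 + f)*f = f*(-5 + f))
Q(x, F) = 1/(32 + 2*F) (Q(x, F) = 1/(8*(-5 + 8) + 2*1*(4 + F)) = 1/(8*3 + (8 + 2*F)) = 1/(24 + (8 + 2*F)) = 1/(32 + 2*F))
(Q(11, -4) + 98)*79 = (1/(2*(16 - 4)) + 98)*79 = ((1/2)/12 + 98)*79 = ((1/2)*(1/12) + 98)*79 = (1/24 + 98)*79 = (2353/24)*79 = 185887/24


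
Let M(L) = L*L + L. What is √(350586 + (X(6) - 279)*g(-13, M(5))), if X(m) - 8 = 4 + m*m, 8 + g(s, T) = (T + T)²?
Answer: I*√479166 ≈ 692.22*I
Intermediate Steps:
M(L) = L + L² (M(L) = L² + L = L + L²)
g(s, T) = -8 + 4*T² (g(s, T) = -8 + (T + T)² = -8 + (2*T)² = -8 + 4*T²)
X(m) = 12 + m² (X(m) = 8 + (4 + m*m) = 8 + (4 + m²) = 12 + m²)
√(350586 + (X(6) - 279)*g(-13, M(5))) = √(350586 + ((12 + 6²) - 279)*(-8 + 4*(5*(1 + 5))²)) = √(350586 + ((12 + 36) - 279)*(-8 + 4*(5*6)²)) = √(350586 + (48 - 279)*(-8 + 4*30²)) = √(350586 - 231*(-8 + 4*900)) = √(350586 - 231*(-8 + 3600)) = √(350586 - 231*3592) = √(350586 - 829752) = √(-479166) = I*√479166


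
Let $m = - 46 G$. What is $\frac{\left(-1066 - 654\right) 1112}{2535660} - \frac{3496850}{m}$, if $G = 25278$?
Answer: $\frac{55356898589}{24570291834} \approx 2.253$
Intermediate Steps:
$m = -1162788$ ($m = \left(-46\right) 25278 = -1162788$)
$\frac{\left(-1066 - 654\right) 1112}{2535660} - \frac{3496850}{m} = \frac{\left(-1066 - 654\right) 1112}{2535660} - \frac{3496850}{-1162788} = \left(-1720\right) 1112 \cdot \frac{1}{2535660} - - \frac{1748425}{581394} = \left(-1912640\right) \frac{1}{2535660} + \frac{1748425}{581394} = - \frac{95632}{126783} + \frac{1748425}{581394} = \frac{55356898589}{24570291834}$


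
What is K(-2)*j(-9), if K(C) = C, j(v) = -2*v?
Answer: -36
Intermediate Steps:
K(-2)*j(-9) = -(-4)*(-9) = -2*18 = -36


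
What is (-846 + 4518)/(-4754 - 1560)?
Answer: -1836/3157 ≈ -0.58156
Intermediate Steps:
(-846 + 4518)/(-4754 - 1560) = 3672/(-6314) = 3672*(-1/6314) = -1836/3157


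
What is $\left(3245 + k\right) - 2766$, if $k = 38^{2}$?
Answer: $1923$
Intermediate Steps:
$k = 1444$
$\left(3245 + k\right) - 2766 = \left(3245 + 1444\right) - 2766 = 4689 - 2766 = 1923$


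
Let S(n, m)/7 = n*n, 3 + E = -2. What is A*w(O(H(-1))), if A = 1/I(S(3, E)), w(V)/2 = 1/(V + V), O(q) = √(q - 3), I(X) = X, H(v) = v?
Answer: -I/126 ≈ -0.0079365*I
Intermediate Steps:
E = -5 (E = -3 - 2 = -5)
S(n, m) = 7*n² (S(n, m) = 7*(n*n) = 7*n²)
O(q) = √(-3 + q)
w(V) = 1/V (w(V) = 2/(V + V) = 2/((2*V)) = 2*(1/(2*V)) = 1/V)
A = 1/63 (A = 1/(7*3²) = 1/(7*9) = 1/63 ≈ 0.015873)
A*w(O(H(-1))) = 1/(63*(√(-3 - 1))) = 1/(63*(√(-4))) = 1/(63*((2*I))) = (-I/2)/63 = -I/126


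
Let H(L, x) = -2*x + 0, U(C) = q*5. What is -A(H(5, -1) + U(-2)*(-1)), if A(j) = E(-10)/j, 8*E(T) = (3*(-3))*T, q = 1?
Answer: 15/4 ≈ 3.7500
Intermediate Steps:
U(C) = 5 (U(C) = 1*5 = 5)
E(T) = -9*T/8 (E(T) = ((3*(-3))*T)/8 = (-9*T)/8 = -9*T/8)
H(L, x) = -2*x
A(j) = 45/(4*j) (A(j) = (-9/8*(-10))/j = 45/(4*j))
-A(H(5, -1) + U(-2)*(-1)) = -45/(4*(-2*(-1) + 5*(-1))) = -45/(4*(2 - 5)) = -45/(4*(-3)) = -45*(-1)/(4*3) = -1*(-15/4) = 15/4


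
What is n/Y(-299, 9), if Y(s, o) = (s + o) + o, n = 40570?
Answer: -40570/281 ≈ -144.38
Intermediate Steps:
Y(s, o) = s + 2*o (Y(s, o) = (o + s) + o = s + 2*o)
n/Y(-299, 9) = 40570/(-299 + 2*9) = 40570/(-299 + 18) = 40570/(-281) = 40570*(-1/281) = -40570/281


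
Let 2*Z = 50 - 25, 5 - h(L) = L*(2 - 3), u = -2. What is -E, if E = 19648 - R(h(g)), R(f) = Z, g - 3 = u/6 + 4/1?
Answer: -39271/2 ≈ -19636.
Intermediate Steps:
g = 20/3 (g = 3 + (-2/6 + 4/1) = 3 + (-2*1/6 + 4*1) = 3 + (-1/3 + 4) = 3 + 11/3 = 20/3 ≈ 6.6667)
h(L) = 5 + L (h(L) = 5 - L*(2 - 3) = 5 - L*(-1) = 5 - (-1)*L = 5 + L)
Z = 25/2 (Z = (50 - 25)/2 = (1/2)*25 = 25/2 ≈ 12.500)
R(f) = 25/2
E = 39271/2 (E = 19648 - 1*25/2 = 19648 - 25/2 = 39271/2 ≈ 19636.)
-E = -1*39271/2 = -39271/2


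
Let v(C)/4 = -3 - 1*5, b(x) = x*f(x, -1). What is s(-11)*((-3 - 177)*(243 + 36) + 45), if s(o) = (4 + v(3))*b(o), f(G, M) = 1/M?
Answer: 15453900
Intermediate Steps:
b(x) = -x (b(x) = x/(-1) = x*(-1) = -x)
v(C) = -32 (v(C) = 4*(-3 - 1*5) = 4*(-3 - 5) = 4*(-8) = -32)
s(o) = 28*o (s(o) = (4 - 32)*(-o) = -(-28)*o = 28*o)
s(-11)*((-3 - 177)*(243 + 36) + 45) = (28*(-11))*((-3 - 177)*(243 + 36) + 45) = -308*(-180*279 + 45) = -308*(-50220 + 45) = -308*(-50175) = 15453900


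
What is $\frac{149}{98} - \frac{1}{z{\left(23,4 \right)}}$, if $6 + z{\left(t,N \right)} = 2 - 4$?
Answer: $\frac{645}{392} \approx 1.6454$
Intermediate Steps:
$z{\left(t,N \right)} = -8$ ($z{\left(t,N \right)} = -6 + \left(2 - 4\right) = -6 - 2 = -8$)
$\frac{149}{98} - \frac{1}{z{\left(23,4 \right)}} = \frac{149}{98} - \frac{1}{-8} = 149 \cdot \frac{1}{98} - - \frac{1}{8} = \frac{149}{98} + \frac{1}{8} = \frac{645}{392}$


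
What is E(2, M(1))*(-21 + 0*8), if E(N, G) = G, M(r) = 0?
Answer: 0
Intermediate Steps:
E(2, M(1))*(-21 + 0*8) = 0*(-21 + 0*8) = 0*(-21 + 0) = 0*(-21) = 0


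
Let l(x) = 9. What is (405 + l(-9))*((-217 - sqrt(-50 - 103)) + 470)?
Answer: 104742 - 1242*I*sqrt(17) ≈ 1.0474e+5 - 5120.9*I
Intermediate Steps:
(405 + l(-9))*((-217 - sqrt(-50 - 103)) + 470) = (405 + 9)*((-217 - sqrt(-50 - 103)) + 470) = 414*((-217 - sqrt(-153)) + 470) = 414*((-217 - 3*I*sqrt(17)) + 470) = 414*(253 - 3*I*sqrt(17)) = 104742 - 1242*I*sqrt(17)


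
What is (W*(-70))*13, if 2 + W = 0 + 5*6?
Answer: -25480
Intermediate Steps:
W = 28 (W = -2 + (0 + 5*6) = -2 + (0 + 30) = -2 + 30 = 28)
(W*(-70))*13 = (28*(-70))*13 = -1960*13 = -25480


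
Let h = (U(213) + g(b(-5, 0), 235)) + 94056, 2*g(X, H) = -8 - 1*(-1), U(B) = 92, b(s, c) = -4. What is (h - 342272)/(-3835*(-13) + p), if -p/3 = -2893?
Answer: -496255/117068 ≈ -4.2390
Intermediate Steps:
p = 8679 (p = -3*(-2893) = 8679)
g(X, H) = -7/2 (g(X, H) = (-8 - 1*(-1))/2 = (-8 + 1)/2 = (½)*(-7) = -7/2)
h = 188289/2 (h = (92 - 7/2) + 94056 = 177/2 + 94056 = 188289/2 ≈ 94145.)
(h - 342272)/(-3835*(-13) + p) = (188289/2 - 342272)/(-3835*(-13) + 8679) = -496255/(2*(49855 + 8679)) = -496255/2/58534 = -496255/2*1/58534 = -496255/117068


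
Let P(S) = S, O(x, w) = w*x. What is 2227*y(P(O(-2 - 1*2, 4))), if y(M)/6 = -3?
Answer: -40086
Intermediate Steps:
y(M) = -18 (y(M) = 6*(-3) = -18)
2227*y(P(O(-2 - 1*2, 4))) = 2227*(-18) = -40086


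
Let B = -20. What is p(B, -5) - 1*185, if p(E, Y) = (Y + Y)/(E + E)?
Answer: -739/4 ≈ -184.75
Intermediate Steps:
p(E, Y) = Y/E (p(E, Y) = (2*Y)/((2*E)) = (2*Y)*(1/(2*E)) = Y/E)
p(B, -5) - 1*185 = -5/(-20) - 1*185 = -5*(-1/20) - 185 = ¼ - 185 = -739/4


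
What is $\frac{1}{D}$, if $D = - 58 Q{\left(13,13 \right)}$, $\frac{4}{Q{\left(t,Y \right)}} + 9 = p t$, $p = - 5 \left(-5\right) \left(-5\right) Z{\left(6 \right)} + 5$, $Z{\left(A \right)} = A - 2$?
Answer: $\frac{1611}{58} \approx 27.776$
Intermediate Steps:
$Z{\left(A \right)} = -2 + A$ ($Z{\left(A \right)} = A - 2 = -2 + A$)
$p = -495$ ($p = - 5 \left(-5\right) \left(-5\right) \left(-2 + 6\right) + 5 = - 5 \cdot 25 \cdot 4 + 5 = \left(-5\right) 100 + 5 = -500 + 5 = -495$)
$Q{\left(t,Y \right)} = \frac{4}{-9 - 495 t}$
$D = \frac{58}{1611}$ ($D = - 58 \frac{4}{9 \left(-1 - 715\right)} = - 58 \frac{4}{9 \left(-716\right)} = - 58 \cdot \frac{4}{9} \left(- \frac{1}{716}\right) = \left(-58\right) \left(- \frac{1}{1611}\right) = \frac{58}{1611} \approx 0.036002$)
$\frac{1}{D} = \frac{1}{\frac{58}{1611}} = \frac{1611}{58}$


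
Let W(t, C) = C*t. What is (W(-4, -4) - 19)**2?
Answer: 9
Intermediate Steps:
(W(-4, -4) - 19)**2 = (-4*(-4) - 19)**2 = (16 - 19)**2 = (-3)**2 = 9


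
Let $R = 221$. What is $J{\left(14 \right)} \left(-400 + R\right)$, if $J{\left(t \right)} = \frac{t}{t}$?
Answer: $-179$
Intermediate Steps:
$J{\left(t \right)} = 1$
$J{\left(14 \right)} \left(-400 + R\right) = 1 \left(-400 + 221\right) = 1 \left(-179\right) = -179$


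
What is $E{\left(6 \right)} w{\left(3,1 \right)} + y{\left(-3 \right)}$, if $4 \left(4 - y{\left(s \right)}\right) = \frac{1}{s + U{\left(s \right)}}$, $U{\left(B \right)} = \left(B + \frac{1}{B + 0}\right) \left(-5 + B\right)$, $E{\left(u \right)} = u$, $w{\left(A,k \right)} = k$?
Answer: $\frac{2837}{284} \approx 9.9894$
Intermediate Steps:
$U{\left(B \right)} = \left(-5 + B\right) \left(B + \frac{1}{B}\right)$ ($U{\left(B \right)} = \left(B + \frac{1}{B}\right) \left(-5 + B\right) = \left(-5 + B\right) \left(B + \frac{1}{B}\right)$)
$y{\left(s \right)} = 4 - \frac{1}{4 \left(1 + s^{2} - \frac{5}{s} - 4 s\right)}$ ($y{\left(s \right)} = 4 - \frac{1}{4 \left(s + \left(1 + s^{2} - 5 s - \frac{5}{s}\right)\right)} = 4 - \frac{1}{4 \left(1 + s^{2} - \frac{5}{s} - 4 s\right)}$)
$E{\left(6 \right)} w{\left(3,1 \right)} + y{\left(-3 \right)} = 6 \cdot 1 + \frac{-20 - 16 \left(-3\right)^{2} + 4 \left(-3\right)^{3} + \frac{15}{4} \left(-3\right)}{-5 - 3 + \left(-3\right)^{3} - 4 \left(-3\right)^{2}} = 6 + \frac{-20 - 144 + 4 \left(-27\right) - \frac{45}{4}}{-5 - 3 - 27 - 36} = 6 + \frac{-20 - 144 - 108 - \frac{45}{4}}{-5 - 3 - 27 - 36} = 6 + \frac{1}{-71} \left(- \frac{1133}{4}\right) = 6 - - \frac{1133}{284} = 6 + \frac{1133}{284} = \frac{2837}{284}$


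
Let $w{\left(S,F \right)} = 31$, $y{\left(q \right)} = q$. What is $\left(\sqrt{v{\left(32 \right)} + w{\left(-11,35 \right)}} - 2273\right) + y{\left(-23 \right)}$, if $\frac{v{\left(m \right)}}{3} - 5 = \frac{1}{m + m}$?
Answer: $-2296 + \frac{\sqrt{2947}}{8} \approx -2289.2$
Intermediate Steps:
$v{\left(m \right)} = 15 + \frac{3}{2 m}$ ($v{\left(m \right)} = 15 + \frac{3}{m + m} = 15 + \frac{3}{2 m}$)
$\left(\sqrt{v{\left(32 \right)} + w{\left(-11,35 \right)}} - 2273\right) + y{\left(-23 \right)} = \left(\sqrt{\left(15 + \frac{3}{2 \cdot 32}\right) + 31} - 2273\right) - 23 = \left(\sqrt{\left(15 + \frac{3}{2} \cdot \frac{1}{32}\right) + 31} - 2273\right) - 23 = \left(\sqrt{\left(15 + \frac{3}{64}\right) + 31} - 2273\right) - 23 = \left(\sqrt{\frac{963}{64} + 31} - 2273\right) - 23 = \left(\sqrt{\frac{2947}{64}} - 2273\right) - 23 = \left(\frac{\sqrt{2947}}{8} - 2273\right) - 23 = \left(-2273 + \frac{\sqrt{2947}}{8}\right) - 23 = -2296 + \frac{\sqrt{2947}}{8}$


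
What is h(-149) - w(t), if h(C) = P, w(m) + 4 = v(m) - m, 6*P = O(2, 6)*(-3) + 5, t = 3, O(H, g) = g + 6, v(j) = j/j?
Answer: ⅚ ≈ 0.83333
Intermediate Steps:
v(j) = 1
O(H, g) = 6 + g
P = -31/6 (P = ((6 + 6)*(-3) + 5)/6 = (12*(-3) + 5)/6 = (-36 + 5)/6 = (⅙)*(-31) = -31/6 ≈ -5.1667)
w(m) = -3 - m (w(m) = -4 + (1 - m) = -3 - m)
h(C) = -31/6
h(-149) - w(t) = -31/6 - (-3 - 1*3) = -31/6 - (-3 - 3) = -31/6 - 1*(-6) = -31/6 + 6 = ⅚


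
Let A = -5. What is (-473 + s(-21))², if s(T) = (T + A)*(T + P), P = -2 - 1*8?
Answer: 110889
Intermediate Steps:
P = -10 (P = -2 - 8 = -10)
s(T) = (-10 + T)*(-5 + T) (s(T) = (T - 5)*(T - 10) = (-5 + T)*(-10 + T) = (-10 + T)*(-5 + T))
(-473 + s(-21))² = (-473 + (50 + (-21)² - 15*(-21)))² = (-473 + (50 + 441 + 315))² = (-473 + 806)² = 333² = 110889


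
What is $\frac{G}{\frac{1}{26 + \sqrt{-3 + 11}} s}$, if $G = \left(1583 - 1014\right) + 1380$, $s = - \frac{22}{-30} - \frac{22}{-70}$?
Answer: $\frac{532077}{11} + \frac{40929 \sqrt{2}}{11} \approx 53633.0$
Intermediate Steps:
$s = \frac{22}{21}$ ($s = \left(-22\right) \left(- \frac{1}{30}\right) - - \frac{11}{35} = \frac{11}{15} + \frac{11}{35} = \frac{22}{21} \approx 1.0476$)
$G = 1949$ ($G = 569 + 1380 = 1949$)
$\frac{G}{\frac{1}{26 + \sqrt{-3 + 11}} s} = \frac{1949}{\frac{1}{26 + \sqrt{-3 + 11}} \cdot \frac{22}{21}} = \frac{1949}{\frac{1}{26 + \sqrt{8}} \cdot \frac{22}{21}} = \frac{1949}{\frac{1}{26 + 2 \sqrt{2}} \cdot \frac{22}{21}} = \frac{1949}{\frac{22}{21} \frac{1}{26 + 2 \sqrt{2}}} = 1949 \left(\frac{273}{11} + \frac{21 \sqrt{2}}{11}\right) = \frac{532077}{11} + \frac{40929 \sqrt{2}}{11}$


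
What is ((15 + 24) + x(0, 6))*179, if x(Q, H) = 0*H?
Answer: 6981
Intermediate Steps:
x(Q, H) = 0
((15 + 24) + x(0, 6))*179 = ((15 + 24) + 0)*179 = (39 + 0)*179 = 39*179 = 6981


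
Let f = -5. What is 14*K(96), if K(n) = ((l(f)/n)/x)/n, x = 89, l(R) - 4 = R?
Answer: -7/410112 ≈ -1.7068e-5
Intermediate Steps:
l(R) = 4 + R
K(n) = -1/(89*n²) (K(n) = (((4 - 5)/n)/89)/n = (-1/n*(1/89))/n = (-1/(89*n))/n = -1/(89*n²))
14*K(96) = 14*(-1/89/96²) = 14*(-1/89*1/9216) = 14*(-1/820224) = -7/410112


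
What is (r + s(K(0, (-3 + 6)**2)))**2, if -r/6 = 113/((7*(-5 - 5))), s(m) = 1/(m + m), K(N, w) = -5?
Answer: 450241/4900 ≈ 91.886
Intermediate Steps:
s(m) = 1/(2*m)
r = 339/35 (r = -678/(7*(-5 - 5)) = -678/(7*(-10)) = -678/(-70) = -678*(-1)/70 = -6*(-113/70) = 339/35 ≈ 9.6857)
(r + s(K(0, (-3 + 6)**2)))**2 = (339/35 + (1/2)/(-5))**2 = (339/35 + (1/2)*(-1/5))**2 = (339/35 - 1/10)**2 = (671/70)**2 = 450241/4900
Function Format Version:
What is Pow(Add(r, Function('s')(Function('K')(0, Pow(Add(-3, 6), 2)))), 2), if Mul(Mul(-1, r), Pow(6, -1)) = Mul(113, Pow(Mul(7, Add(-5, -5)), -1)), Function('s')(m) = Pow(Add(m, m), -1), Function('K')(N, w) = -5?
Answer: Rational(450241, 4900) ≈ 91.886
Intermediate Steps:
Function('s')(m) = Mul(Rational(1, 2), Pow(m, -1)) (Function('s')(m) = Pow(Mul(2, m), -1) = Mul(Rational(1, 2), Pow(m, -1)))
r = Rational(339, 35) (r = Mul(-6, Mul(113, Pow(Mul(7, Add(-5, -5)), -1))) = Mul(-6, Mul(113, Pow(Mul(7, -10), -1))) = Mul(-6, Mul(113, Pow(-70, -1))) = Mul(-6, Mul(113, Rational(-1, 70))) = Mul(-6, Rational(-113, 70)) = Rational(339, 35) ≈ 9.6857)
Pow(Add(r, Function('s')(Function('K')(0, Pow(Add(-3, 6), 2)))), 2) = Pow(Add(Rational(339, 35), Mul(Rational(1, 2), Pow(-5, -1))), 2) = Pow(Add(Rational(339, 35), Mul(Rational(1, 2), Rational(-1, 5))), 2) = Pow(Add(Rational(339, 35), Rational(-1, 10)), 2) = Pow(Rational(671, 70), 2) = Rational(450241, 4900)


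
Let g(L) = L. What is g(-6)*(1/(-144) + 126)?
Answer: -18143/24 ≈ -755.96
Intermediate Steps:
g(-6)*(1/(-144) + 126) = -6*(1/(-144) + 126) = -6*(-1/144 + 126) = -6*18143/144 = -18143/24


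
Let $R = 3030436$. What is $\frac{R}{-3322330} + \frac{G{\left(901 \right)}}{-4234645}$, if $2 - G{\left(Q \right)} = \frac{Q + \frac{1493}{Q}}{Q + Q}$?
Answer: $- \frac{1041770068385435637}{1142113744701775285} \approx -0.91214$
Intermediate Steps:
$G{\left(Q \right)} = 2 - \frac{Q + \frac{1493}{Q}}{2 Q}$ ($G{\left(Q \right)} = 2 - \frac{Q + \frac{1493}{Q}}{Q + Q} = 2 - \frac{Q + \frac{1493}{Q}}{2 Q}$)
$\frac{R}{-3322330} + \frac{G{\left(901 \right)}}{-4234645} = \frac{3030436}{-3322330} + \frac{\frac{3}{2} - \frac{1493}{2 \cdot 811801}}{-4234645} = 3030436 \left(- \frac{1}{3322330}\right) + \left(\frac{3}{2} - \frac{1493}{1623602}\right) \left(- \frac{1}{4234645}\right) = - \frac{1515218}{1661165} + \left(\frac{3}{2} - \frac{1493}{1623602}\right) \left(- \frac{1}{4234645}\right) = - \frac{1515218}{1661165} + \frac{1216955}{811801} \left(- \frac{1}{4234645}\right) = - \frac{1515218}{1661165} - \frac{243391}{687537809129} = - \frac{1041770068385435637}{1142113744701775285}$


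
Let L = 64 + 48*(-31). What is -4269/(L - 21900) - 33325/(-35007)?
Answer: 132388169/116643324 ≈ 1.1350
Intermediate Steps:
L = -1424 (L = 64 - 1488 = -1424)
-4269/(L - 21900) - 33325/(-35007) = -4269/(-1424 - 21900) - 33325/(-35007) = -4269/(-23324) - 33325*(-1/35007) = -4269*(-1/23324) + 33325/35007 = 4269/23324 + 33325/35007 = 132388169/116643324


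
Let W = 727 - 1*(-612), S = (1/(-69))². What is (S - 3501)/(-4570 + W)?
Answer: 16668260/15382791 ≈ 1.0836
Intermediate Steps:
S = 1/4761 (S = (-1/69)² = 1/4761 ≈ 0.00021004)
W = 1339 (W = 727 + 612 = 1339)
(S - 3501)/(-4570 + W) = (1/4761 - 3501)/(-4570 + 1339) = -16668260/4761/(-3231) = -16668260/4761*(-1/3231) = 16668260/15382791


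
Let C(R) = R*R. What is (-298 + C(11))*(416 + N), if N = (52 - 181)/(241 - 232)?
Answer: -71095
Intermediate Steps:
N = -43/3 (N = -129/9 = -129*⅑ = -43/3 ≈ -14.333)
C(R) = R²
(-298 + C(11))*(416 + N) = (-298 + 11²)*(416 - 43/3) = (-298 + 121)*(1205/3) = -177*1205/3 = -71095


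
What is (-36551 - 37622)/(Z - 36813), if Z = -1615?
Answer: 74173/38428 ≈ 1.9302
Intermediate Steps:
(-36551 - 37622)/(Z - 36813) = (-36551 - 37622)/(-1615 - 36813) = -74173/(-38428) = -74173*(-1/38428) = 74173/38428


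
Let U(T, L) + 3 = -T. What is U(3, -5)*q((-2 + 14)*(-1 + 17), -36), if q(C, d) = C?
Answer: -1152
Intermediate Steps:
U(T, L) = -3 - T
U(3, -5)*q((-2 + 14)*(-1 + 17), -36) = (-3 - 1*3)*((-2 + 14)*(-1 + 17)) = (-3 - 3)*(12*16) = -6*192 = -1152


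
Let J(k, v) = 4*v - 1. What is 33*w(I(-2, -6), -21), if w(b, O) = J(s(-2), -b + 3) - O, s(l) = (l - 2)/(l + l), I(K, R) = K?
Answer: 1320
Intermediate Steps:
s(l) = (-2 + l)/(2*l) (s(l) = (-2 + l)/((2*l)) = (-2 + l)*(1/(2*l)) = (-2 + l)/(2*l))
J(k, v) = -1 + 4*v
w(b, O) = 11 - O - 4*b (w(b, O) = (-1 + 4*(-b + 3)) - O = (-1 + 4*(3 - b)) - O = (-1 + (12 - 4*b)) - O = (11 - 4*b) - O = 11 - O - 4*b)
33*w(I(-2, -6), -21) = 33*(11 - 1*(-21) - 4*(-2)) = 33*(11 + 21 + 8) = 33*40 = 1320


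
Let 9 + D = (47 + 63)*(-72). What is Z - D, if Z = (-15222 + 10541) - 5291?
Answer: -2043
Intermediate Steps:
Z = -9972 (Z = -4681 - 5291 = -9972)
D = -7929 (D = -9 + (47 + 63)*(-72) = -9 + 110*(-72) = -9 - 7920 = -7929)
Z - D = -9972 - 1*(-7929) = -9972 + 7929 = -2043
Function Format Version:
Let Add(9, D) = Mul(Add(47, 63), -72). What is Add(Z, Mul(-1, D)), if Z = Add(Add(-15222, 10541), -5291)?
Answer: -2043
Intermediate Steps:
Z = -9972 (Z = Add(-4681, -5291) = -9972)
D = -7929 (D = Add(-9, Mul(Add(47, 63), -72)) = Add(-9, Mul(110, -72)) = Add(-9, -7920) = -7929)
Add(Z, Mul(-1, D)) = Add(-9972, Mul(-1, -7929)) = Add(-9972, 7929) = -2043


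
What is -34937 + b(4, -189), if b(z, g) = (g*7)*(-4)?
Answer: -29645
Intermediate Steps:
b(z, g) = -28*g (b(z, g) = (7*g)*(-4) = -28*g)
-34937 + b(4, -189) = -34937 - 28*(-189) = -34937 + 5292 = -29645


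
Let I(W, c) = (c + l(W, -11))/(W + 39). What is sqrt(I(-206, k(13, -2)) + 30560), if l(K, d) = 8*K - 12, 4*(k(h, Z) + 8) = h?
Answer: 3*sqrt(378918157)/334 ≈ 174.84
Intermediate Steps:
k(h, Z) = -8 + h/4
l(K, d) = -12 + 8*K
I(W, c) = (-12 + c + 8*W)/(39 + W) (I(W, c) = (c + (-12 + 8*W))/(W + 39) = (-12 + c + 8*W)/(39 + W))
sqrt(I(-206, k(13, -2)) + 30560) = sqrt((-12 + (-8 + (1/4)*13) + 8*(-206))/(39 - 206) + 30560) = sqrt((-12 + (-8 + 13/4) - 1648)/(-167) + 30560) = sqrt(-(-12 - 19/4 - 1648)/167 + 30560) = sqrt(-1/167*(-6659/4) + 30560) = sqrt(6659/668 + 30560) = sqrt(20420739/668) = 3*sqrt(378918157)/334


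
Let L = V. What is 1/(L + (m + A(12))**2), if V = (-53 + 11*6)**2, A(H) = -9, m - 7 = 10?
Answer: 1/233 ≈ 0.0042918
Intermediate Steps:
m = 17 (m = 7 + 10 = 17)
V = 169 (V = (-53 + 66)**2 = 13**2 = 169)
L = 169
1/(L + (m + A(12))**2) = 1/(169 + (17 - 9)**2) = 1/(169 + 8**2) = 1/(169 + 64) = 1/233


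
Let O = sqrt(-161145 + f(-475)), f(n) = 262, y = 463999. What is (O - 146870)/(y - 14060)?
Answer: -7730/23681 + I*sqrt(160883)/449939 ≈ -0.32642 + 0.00089146*I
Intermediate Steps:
O = I*sqrt(160883) (O = sqrt(-161145 + 262) = sqrt(-160883) = I*sqrt(160883) ≈ 401.1*I)
(O - 146870)/(y - 14060) = (I*sqrt(160883) - 146870)/(463999 - 14060) = (-146870 + I*sqrt(160883))/449939 = (-146870 + I*sqrt(160883))*(1/449939) = -7730/23681 + I*sqrt(160883)/449939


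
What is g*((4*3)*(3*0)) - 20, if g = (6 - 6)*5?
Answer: -20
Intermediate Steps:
g = 0 (g = 0*5 = 0)
g*((4*3)*(3*0)) - 20 = 0*((4*3)*(3*0)) - 20 = 0*(12*0) - 20 = 0*0 - 20 = 0 - 20 = -20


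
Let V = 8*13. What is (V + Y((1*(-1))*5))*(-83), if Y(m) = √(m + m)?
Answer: -8632 - 83*I*√10 ≈ -8632.0 - 262.47*I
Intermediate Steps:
V = 104
Y(m) = √2*√m (Y(m) = √(2*m) = √2*√m)
(V + Y((1*(-1))*5))*(-83) = (104 + √2*√((1*(-1))*5))*(-83) = (104 + √2*√(-1*5))*(-83) = (104 + √2*√(-5))*(-83) = (104 + √2*(I*√5))*(-83) = (104 + I*√10)*(-83) = -8632 - 83*I*√10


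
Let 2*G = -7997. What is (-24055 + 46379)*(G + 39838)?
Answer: 800080998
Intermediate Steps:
G = -7997/2 (G = (1/2)*(-7997) = -7997/2 ≈ -3998.5)
(-24055 + 46379)*(G + 39838) = (-24055 + 46379)*(-7997/2 + 39838) = 22324*(71679/2) = 800080998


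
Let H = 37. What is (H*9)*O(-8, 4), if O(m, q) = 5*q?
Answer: 6660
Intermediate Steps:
(H*9)*O(-8, 4) = (37*9)*(5*4) = 333*20 = 6660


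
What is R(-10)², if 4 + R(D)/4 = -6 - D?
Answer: 0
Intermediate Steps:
R(D) = -40 - 4*D (R(D) = -16 + 4*(-6 - D) = -16 + (-24 - 4*D) = -40 - 4*D)
R(-10)² = (-40 - 4*(-10))² = (-40 + 40)² = 0² = 0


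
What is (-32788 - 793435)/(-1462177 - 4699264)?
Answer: 826223/6161441 ≈ 0.13410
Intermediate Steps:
(-32788 - 793435)/(-1462177 - 4699264) = -826223/(-6161441) = -826223*(-1/6161441) = 826223/6161441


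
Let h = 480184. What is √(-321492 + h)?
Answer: 2*√39673 ≈ 398.36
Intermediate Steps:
√(-321492 + h) = √(-321492 + 480184) = √158692 = 2*√39673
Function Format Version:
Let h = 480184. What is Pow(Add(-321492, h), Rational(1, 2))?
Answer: Mul(2, Pow(39673, Rational(1, 2))) ≈ 398.36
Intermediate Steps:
Pow(Add(-321492, h), Rational(1, 2)) = Pow(Add(-321492, 480184), Rational(1, 2)) = Pow(158692, Rational(1, 2)) = Mul(2, Pow(39673, Rational(1, 2)))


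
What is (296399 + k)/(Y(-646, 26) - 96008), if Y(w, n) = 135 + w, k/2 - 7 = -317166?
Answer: 337919/96519 ≈ 3.5011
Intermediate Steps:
k = -634318 (k = 14 + 2*(-317166) = 14 - 634332 = -634318)
(296399 + k)/(Y(-646, 26) - 96008) = (296399 - 634318)/((135 - 646) - 96008) = -337919/(-511 - 96008) = -337919/(-96519) = -337919*(-1/96519) = 337919/96519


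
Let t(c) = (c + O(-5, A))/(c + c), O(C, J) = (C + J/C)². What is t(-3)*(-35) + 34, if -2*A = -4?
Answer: 933/5 ≈ 186.60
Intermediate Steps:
A = 2 (A = -½*(-4) = 2)
t(c) = (729/25 + c)/(2*c) (t(c) = (c + (2 + (-5)²)²/(-5)²)/(c + c) = (c + (2 + 25)²/25)/((2*c)) = (c + (1/25)*27²)*(1/(2*c)) = (c + (1/25)*729)*(1/(2*c)) = (c + 729/25)*(1/(2*c)) = (729/25 + c)*(1/(2*c)) = (729/25 + c)/(2*c))
t(-3)*(-35) + 34 = ((1/50)*(729 + 25*(-3))/(-3))*(-35) + 34 = ((1/50)*(-⅓)*(729 - 75))*(-35) + 34 = ((1/50)*(-⅓)*654)*(-35) + 34 = -109/25*(-35) + 34 = 763/5 + 34 = 933/5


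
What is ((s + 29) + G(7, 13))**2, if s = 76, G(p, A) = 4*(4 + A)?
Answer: 29929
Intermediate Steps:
G(p, A) = 16 + 4*A
((s + 29) + G(7, 13))**2 = ((76 + 29) + (16 + 4*13))**2 = (105 + (16 + 52))**2 = (105 + 68)**2 = 173**2 = 29929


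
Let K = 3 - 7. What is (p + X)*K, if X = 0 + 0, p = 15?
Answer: -60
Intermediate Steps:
K = -4
X = 0
(p + X)*K = (15 + 0)*(-4) = 15*(-4) = -60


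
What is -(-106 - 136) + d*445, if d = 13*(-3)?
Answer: -17113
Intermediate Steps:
d = -39
-(-106 - 136) + d*445 = -(-106 - 136) - 39*445 = -1*(-242) - 17355 = 242 - 17355 = -17113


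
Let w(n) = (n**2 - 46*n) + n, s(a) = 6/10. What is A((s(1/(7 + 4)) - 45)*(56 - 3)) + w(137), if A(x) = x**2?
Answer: 138753856/25 ≈ 5.5502e+6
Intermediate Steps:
s(a) = 3/5 (s(a) = 6*(1/10) = 3/5)
w(n) = n**2 - 45*n
A((s(1/(7 + 4)) - 45)*(56 - 3)) + w(137) = ((3/5 - 45)*(56 - 3))**2 + 137*(-45 + 137) = (-222/5*53)**2 + 137*92 = (-11766/5)**2 + 12604 = 138438756/25 + 12604 = 138753856/25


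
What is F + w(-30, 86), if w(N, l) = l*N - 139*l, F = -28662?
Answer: -43196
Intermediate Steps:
w(N, l) = -139*l + N*l (w(N, l) = N*l - 139*l = -139*l + N*l)
F + w(-30, 86) = -28662 + 86*(-139 - 30) = -28662 + 86*(-169) = -28662 - 14534 = -43196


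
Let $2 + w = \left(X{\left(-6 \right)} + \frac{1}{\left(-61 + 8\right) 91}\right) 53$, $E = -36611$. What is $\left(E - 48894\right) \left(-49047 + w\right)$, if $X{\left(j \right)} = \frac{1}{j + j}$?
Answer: $\frac{654312879745}{156} \approx 4.1943 \cdot 10^{9}$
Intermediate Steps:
$X{\left(j \right)} = \frac{1}{2 j}$
$w = - \frac{7019}{1092}$ ($w = -2 + \left(\frac{1}{2 \left(-6\right)} + \frac{1}{\left(-61 + 8\right) 91}\right) 53 = -2 + \left(\frac{1}{2} \left(- \frac{1}{6}\right) + \frac{1}{-53} \cdot \frac{1}{91}\right) 53 = -2 + \left(- \frac{1}{12} - \frac{1}{4823}\right) 53 = -2 - \frac{4835}{1092} = - \frac{7019}{1092} \approx -6.4277$)
$\left(E - 48894\right) \left(-49047 + w\right) = \left(-36611 - 48894\right) \left(-49047 - \frac{7019}{1092}\right) = \left(-85505\right) \left(- \frac{53566343}{1092}\right) = \frac{654312879745}{156}$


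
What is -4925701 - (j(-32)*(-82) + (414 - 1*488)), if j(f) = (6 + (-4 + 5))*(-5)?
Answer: -4928497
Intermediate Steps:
j(f) = -35 (j(f) = (6 + 1)*(-5) = 7*(-5) = -35)
-4925701 - (j(-32)*(-82) + (414 - 1*488)) = -4925701 - (-35*(-82) + (414 - 1*488)) = -4925701 - (2870 + (414 - 488)) = -4925701 - (2870 - 74) = -4925701 - 1*2796 = -4925701 - 2796 = -4928497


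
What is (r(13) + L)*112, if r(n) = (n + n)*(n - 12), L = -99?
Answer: -8176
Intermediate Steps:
r(n) = 2*n*(-12 + n) (r(n) = (2*n)*(-12 + n) = 2*n*(-12 + n))
(r(13) + L)*112 = (2*13*(-12 + 13) - 99)*112 = (2*13*1 - 99)*112 = (26 - 99)*112 = -73*112 = -8176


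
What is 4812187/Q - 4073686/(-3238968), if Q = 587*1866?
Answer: 556905529823/98549380196 ≈ 5.6510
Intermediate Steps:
Q = 1095342
4812187/Q - 4073686/(-3238968) = 4812187/1095342 - 4073686/(-3238968) = 4812187*(1/1095342) - 4073686*(-1/3238968) = 4812187/1095342 + 2036843/1619484 = 556905529823/98549380196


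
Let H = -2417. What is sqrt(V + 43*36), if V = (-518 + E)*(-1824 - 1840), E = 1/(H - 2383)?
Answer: sqrt(1709550687)/30 ≈ 1378.2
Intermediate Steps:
E = -1/4800 (E = 1/(-2417 - 2383) = 1/(-4800) = -1/4800 ≈ -0.00020833)
V = 569385829/300 (V = (-518 - 1/4800)*(-1824 - 1840) = -2486401/4800*(-3664) = 569385829/300 ≈ 1.8980e+6)
sqrt(V + 43*36) = sqrt(569385829/300 + 43*36) = sqrt(569385829/300 + 1548) = sqrt(569850229/300) = sqrt(1709550687)/30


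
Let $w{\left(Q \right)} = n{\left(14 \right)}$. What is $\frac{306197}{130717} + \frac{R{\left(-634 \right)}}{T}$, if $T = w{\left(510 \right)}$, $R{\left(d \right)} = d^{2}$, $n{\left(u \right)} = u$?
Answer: $\frac{26273384605}{915019} \approx 28714.0$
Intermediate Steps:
$w{\left(Q \right)} = 14$
$T = 14$
$\frac{306197}{130717} + \frac{R{\left(-634 \right)}}{T} = \frac{306197}{130717} + \frac{\left(-634\right)^{2}}{14} = 306197 \cdot \frac{1}{130717} + 401956 \cdot \frac{1}{14} = \frac{306197}{130717} + \frac{200978}{7} = \frac{26273384605}{915019}$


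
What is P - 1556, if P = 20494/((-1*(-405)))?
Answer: -609686/405 ≈ -1505.4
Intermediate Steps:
P = 20494/405 ≈ 50.602
P - 1556 = 20494/405 - 1556 = -609686/405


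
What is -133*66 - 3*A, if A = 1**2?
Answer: -8781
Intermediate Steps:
A = 1
-133*66 - 3*A = -133*66 - 3*1 = -8778 - 3 = -8781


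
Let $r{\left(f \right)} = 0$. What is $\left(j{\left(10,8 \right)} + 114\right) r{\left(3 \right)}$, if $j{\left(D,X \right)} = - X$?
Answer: $0$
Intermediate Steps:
$\left(j{\left(10,8 \right)} + 114\right) r{\left(3 \right)} = \left(\left(-1\right) 8 + 114\right) 0 = \left(-8 + 114\right) 0 = 106 \cdot 0 = 0$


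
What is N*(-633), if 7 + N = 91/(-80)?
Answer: 412083/80 ≈ 5151.0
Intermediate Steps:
N = -651/80 (N = -7 + 91/(-80) = -7 + 91*(-1/80) = -7 - 91/80 = -651/80 ≈ -8.1375)
N*(-633) = -651/80*(-633) = 412083/80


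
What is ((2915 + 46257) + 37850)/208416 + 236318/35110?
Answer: 1005919129/140720880 ≈ 7.1483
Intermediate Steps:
((2915 + 46257) + 37850)/208416 + 236318/35110 = (49172 + 37850)*(1/208416) + 236318*(1/35110) = 87022*(1/208416) + 118159/17555 = 3347/8016 + 118159/17555 = 1005919129/140720880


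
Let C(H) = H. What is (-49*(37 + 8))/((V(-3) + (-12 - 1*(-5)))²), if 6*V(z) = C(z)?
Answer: -196/5 ≈ -39.200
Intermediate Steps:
V(z) = z/6
(-49*(37 + 8))/((V(-3) + (-12 - 1*(-5)))²) = (-49*(37 + 8))/(((⅙)*(-3) + (-12 - 1*(-5)))²) = (-49*45)/((-½ + (-12 + 5))²) = -2205/(-½ - 7)² = -2205/((-15/2)²) = -2205/225/4 = -2205*4/225 = -196/5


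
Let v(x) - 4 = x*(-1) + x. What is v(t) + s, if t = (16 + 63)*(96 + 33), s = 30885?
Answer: 30889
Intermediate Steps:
t = 10191 (t = 79*129 = 10191)
v(x) = 4 (v(x) = 4 + (x*(-1) + x) = 4 + (-x + x) = 4 + 0 = 4)
v(t) + s = 4 + 30885 = 30889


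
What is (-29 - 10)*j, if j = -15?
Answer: 585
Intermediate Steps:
(-29 - 10)*j = (-29 - 10)*(-15) = -39*(-15) = 585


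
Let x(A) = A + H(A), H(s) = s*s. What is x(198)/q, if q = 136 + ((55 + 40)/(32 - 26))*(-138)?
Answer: -13134/683 ≈ -19.230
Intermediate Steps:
q = -2049 (q = 136 + (95/6)*(-138) = 136 - 2185 = -2049)
H(s) = s²
x(A) = A + A²
x(198)/q = (198*(1 + 198))/(-2049) = (198*199)*(-1/2049) = 39402*(-1/2049) = -13134/683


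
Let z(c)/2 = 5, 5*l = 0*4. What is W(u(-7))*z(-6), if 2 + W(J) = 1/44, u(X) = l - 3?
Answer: -435/22 ≈ -19.773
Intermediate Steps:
l = 0 (l = (0*4)/5 = (1/5)*0 = 0)
z(c) = 10 (z(c) = 2*5 = 10)
u(X) = -3 (u(X) = 0 - 3 = -3)
W(J) = -87/44 (W(J) = -2 + 1/44 = -87/44)
W(u(-7))*z(-6) = -87/44*10 = -435/22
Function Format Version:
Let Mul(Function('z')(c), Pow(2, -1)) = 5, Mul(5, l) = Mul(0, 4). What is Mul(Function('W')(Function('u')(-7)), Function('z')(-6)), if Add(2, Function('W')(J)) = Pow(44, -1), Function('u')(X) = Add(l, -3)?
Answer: Rational(-435, 22) ≈ -19.773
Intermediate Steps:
l = 0 (l = Mul(Rational(1, 5), Mul(0, 4)) = Mul(Rational(1, 5), 0) = 0)
Function('z')(c) = 10 (Function('z')(c) = Mul(2, 5) = 10)
Function('u')(X) = -3 (Function('u')(X) = Add(0, -3) = -3)
Function('W')(J) = Rational(-87, 44) (Function('W')(J) = Add(-2, Pow(44, -1)) = Add(-2, Rational(1, 44)) = Rational(-87, 44))
Mul(Function('W')(Function('u')(-7)), Function('z')(-6)) = Mul(Rational(-87, 44), 10) = Rational(-435, 22)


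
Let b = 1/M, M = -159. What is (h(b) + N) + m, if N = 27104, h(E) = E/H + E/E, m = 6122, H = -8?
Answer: 42264745/1272 ≈ 33227.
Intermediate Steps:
b = -1/159 (b = 1/(-159) = -1/159 ≈ -0.0062893)
h(E) = 1 - E/8 (h(E) = E/(-8) + E/E = E*(-⅛) + 1 = -E/8 + 1 = 1 - E/8)
(h(b) + N) + m = ((1 - ⅛*(-1/159)) + 27104) + 6122 = ((1 + 1/1272) + 27104) + 6122 = (1273/1272 + 27104) + 6122 = 34477561/1272 + 6122 = 42264745/1272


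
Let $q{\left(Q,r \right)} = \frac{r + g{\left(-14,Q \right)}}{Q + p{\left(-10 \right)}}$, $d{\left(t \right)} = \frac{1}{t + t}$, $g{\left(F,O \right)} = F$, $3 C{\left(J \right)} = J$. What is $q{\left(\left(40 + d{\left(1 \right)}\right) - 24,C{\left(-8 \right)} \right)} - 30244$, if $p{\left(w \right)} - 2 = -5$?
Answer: $- \frac{2449864}{81} \approx -30245.0$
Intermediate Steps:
$C{\left(J \right)} = \frac{J}{3}$
$p{\left(w \right)} = -3$ ($p{\left(w \right)} = 2 - 5 = -3$)
$d{\left(t \right)} = \frac{1}{2 t}$
$q{\left(Q,r \right)} = \frac{-14 + r}{-3 + Q}$ ($q{\left(Q,r \right)} = \frac{r - 14}{Q - 3} = \frac{-14 + r}{-3 + Q}$)
$q{\left(\left(40 + d{\left(1 \right)}\right) - 24,C{\left(-8 \right)} \right)} - 30244 = \frac{-14 + \frac{1}{3} \left(-8\right)}{-3 - \left(-16 - \frac{1}{2}\right)} - 30244 = \frac{-14 - \frac{8}{3}}{-3 + \left(\left(40 + \frac{1}{2} \cdot 1\right) - 24\right)} - 30244 = \frac{1}{-3 + \left(\left(40 + \frac{1}{2}\right) - 24\right)} \left(- \frac{50}{3}\right) - 30244 = \frac{1}{-3 + \left(\frac{81}{2} - 24\right)} \left(- \frac{50}{3}\right) - 30244 = \frac{1}{-3 + \frac{33}{2}} \left(- \frac{50}{3}\right) - 30244 = \frac{1}{\frac{27}{2}} \left(- \frac{50}{3}\right) - 30244 = \frac{2}{27} \left(- \frac{50}{3}\right) - 30244 = - \frac{100}{81} - 30244 = - \frac{2449864}{81}$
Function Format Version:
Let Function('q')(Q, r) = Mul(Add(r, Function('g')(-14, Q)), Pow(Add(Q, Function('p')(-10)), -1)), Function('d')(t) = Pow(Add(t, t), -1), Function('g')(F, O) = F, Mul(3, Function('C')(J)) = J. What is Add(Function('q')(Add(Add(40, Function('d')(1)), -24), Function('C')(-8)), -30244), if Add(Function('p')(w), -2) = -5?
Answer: Rational(-2449864, 81) ≈ -30245.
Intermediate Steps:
Function('C')(J) = Mul(Rational(1, 3), J)
Function('p')(w) = -3 (Function('p')(w) = Add(2, -5) = -3)
Function('d')(t) = Mul(Rational(1, 2), Pow(t, -1)) (Function('d')(t) = Pow(Mul(2, t), -1) = Mul(Rational(1, 2), Pow(t, -1)))
Function('q')(Q, r) = Mul(Pow(Add(-3, Q), -1), Add(-14, r)) (Function('q')(Q, r) = Mul(Add(r, -14), Pow(Add(Q, -3), -1)) = Mul(Add(-14, r), Pow(Add(-3, Q), -1)) = Mul(Pow(Add(-3, Q), -1), Add(-14, r)))
Add(Function('q')(Add(Add(40, Function('d')(1)), -24), Function('C')(-8)), -30244) = Add(Mul(Pow(Add(-3, Add(Add(40, Mul(Rational(1, 2), Pow(1, -1))), -24)), -1), Add(-14, Mul(Rational(1, 3), -8))), -30244) = Add(Mul(Pow(Add(-3, Add(Add(40, Mul(Rational(1, 2), 1)), -24)), -1), Add(-14, Rational(-8, 3))), -30244) = Add(Mul(Pow(Add(-3, Add(Add(40, Rational(1, 2)), -24)), -1), Rational(-50, 3)), -30244) = Add(Mul(Pow(Add(-3, Add(Rational(81, 2), -24)), -1), Rational(-50, 3)), -30244) = Add(Mul(Pow(Add(-3, Rational(33, 2)), -1), Rational(-50, 3)), -30244) = Add(Mul(Pow(Rational(27, 2), -1), Rational(-50, 3)), -30244) = Add(Mul(Rational(2, 27), Rational(-50, 3)), -30244) = Add(Rational(-100, 81), -30244) = Rational(-2449864, 81)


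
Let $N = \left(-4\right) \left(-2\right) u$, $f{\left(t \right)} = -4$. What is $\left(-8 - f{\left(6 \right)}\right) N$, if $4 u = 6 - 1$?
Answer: $-40$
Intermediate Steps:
$u = \frac{5}{4}$ ($u = \frac{6 - 1}{4} = \frac{1}{4} \cdot 5 = \frac{5}{4} \approx 1.25$)
$N = 10$ ($N = \left(-4\right) \left(-2\right) \frac{5}{4} = 8 \cdot \frac{5}{4} = 10$)
$\left(-8 - f{\left(6 \right)}\right) N = \left(-8 - -4\right) 10 = \left(-8 + 4\right) 10 = \left(-4\right) 10 = -40$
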